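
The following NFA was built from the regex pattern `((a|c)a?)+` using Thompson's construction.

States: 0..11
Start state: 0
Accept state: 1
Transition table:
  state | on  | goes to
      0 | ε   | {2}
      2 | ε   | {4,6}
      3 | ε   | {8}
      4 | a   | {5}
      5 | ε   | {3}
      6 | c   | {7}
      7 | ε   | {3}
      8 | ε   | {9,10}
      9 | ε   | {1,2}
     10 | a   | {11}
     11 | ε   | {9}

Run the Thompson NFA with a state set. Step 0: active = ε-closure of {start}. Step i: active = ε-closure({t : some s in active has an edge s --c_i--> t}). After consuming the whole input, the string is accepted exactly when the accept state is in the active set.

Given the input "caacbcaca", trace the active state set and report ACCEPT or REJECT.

S₀ = ε-closure({0}) = {0,2,4,6}
'c' @ 1: {1,2,3,4,6,7,8,9,10}  ✓accept
'a' @ 2: {1,2,3,4,5,6,8,9,10,11}  ✓accept
'a' @ 3: {1,2,3,4,5,6,8,9,10,11}  ✓accept
'c' @ 4: {1,2,3,4,6,7,8,9,10}  ✓accept
'b' @ 5: {}  — no active states
rest 'caca' ignored (set empty)
after full input: {}  (accept=1 not in)

Answer: REJECT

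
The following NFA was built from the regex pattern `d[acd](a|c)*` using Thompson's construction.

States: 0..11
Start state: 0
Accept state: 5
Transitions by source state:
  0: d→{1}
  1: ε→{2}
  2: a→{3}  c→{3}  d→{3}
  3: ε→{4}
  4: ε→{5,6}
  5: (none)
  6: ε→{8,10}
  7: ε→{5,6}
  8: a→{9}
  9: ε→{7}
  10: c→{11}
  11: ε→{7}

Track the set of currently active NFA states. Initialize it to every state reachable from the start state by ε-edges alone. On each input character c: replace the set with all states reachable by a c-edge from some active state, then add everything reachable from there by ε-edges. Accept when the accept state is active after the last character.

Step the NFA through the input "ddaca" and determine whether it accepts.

start: ε-closure({0}) = {0}
'd' @ 1: {1,2}
'd' @ 2: {3,4,5,6,8,10}  [accepting]
'a' @ 3: {5,6,7,8,9,10}  [accepting]
'c' @ 4: {5,6,7,8,10,11}  [accepting]
'a' @ 5: {5,6,7,8,9,10}  [accepting]
after full input: {5,6,7,8,9,10}  (accept=5 in)

Answer: ACCEPT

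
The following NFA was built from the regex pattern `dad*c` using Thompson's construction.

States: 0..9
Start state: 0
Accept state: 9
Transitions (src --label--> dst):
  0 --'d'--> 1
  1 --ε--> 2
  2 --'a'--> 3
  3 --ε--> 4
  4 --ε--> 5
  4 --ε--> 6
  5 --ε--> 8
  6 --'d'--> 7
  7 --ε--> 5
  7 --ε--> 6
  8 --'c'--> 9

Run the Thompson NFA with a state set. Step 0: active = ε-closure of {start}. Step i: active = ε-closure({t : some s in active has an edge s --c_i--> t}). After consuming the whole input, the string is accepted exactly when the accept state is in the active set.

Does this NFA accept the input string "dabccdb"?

S₀ = ε-closure({0}) = {0}
'd' @ 1: {1,2}
'a' @ 2: {3,4,5,6,8}
'b' @ 3: {}  — dead — no transitions
rest 'ccdb' ignored (set empty)
end set {} — state 9 not in

Answer: REJECT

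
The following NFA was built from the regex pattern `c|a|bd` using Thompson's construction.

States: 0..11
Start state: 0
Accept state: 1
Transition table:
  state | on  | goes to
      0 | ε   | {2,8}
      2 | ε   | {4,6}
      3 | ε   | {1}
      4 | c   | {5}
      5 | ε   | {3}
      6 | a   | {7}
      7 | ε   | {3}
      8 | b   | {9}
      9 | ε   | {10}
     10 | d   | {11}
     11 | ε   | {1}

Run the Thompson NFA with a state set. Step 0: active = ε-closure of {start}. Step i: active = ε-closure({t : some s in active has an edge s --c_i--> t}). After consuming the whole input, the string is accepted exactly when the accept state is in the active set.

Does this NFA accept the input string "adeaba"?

Answer: REJECT

Steps:
initial (ε-close {0}): {0,2,4,6,8}
'a' @ 1: {1,3,7}  (accept∈set)
'd' @ 2: {}  — no active states
rest 'eaba' ignored (set empty)
final: {}; accept 1 not in set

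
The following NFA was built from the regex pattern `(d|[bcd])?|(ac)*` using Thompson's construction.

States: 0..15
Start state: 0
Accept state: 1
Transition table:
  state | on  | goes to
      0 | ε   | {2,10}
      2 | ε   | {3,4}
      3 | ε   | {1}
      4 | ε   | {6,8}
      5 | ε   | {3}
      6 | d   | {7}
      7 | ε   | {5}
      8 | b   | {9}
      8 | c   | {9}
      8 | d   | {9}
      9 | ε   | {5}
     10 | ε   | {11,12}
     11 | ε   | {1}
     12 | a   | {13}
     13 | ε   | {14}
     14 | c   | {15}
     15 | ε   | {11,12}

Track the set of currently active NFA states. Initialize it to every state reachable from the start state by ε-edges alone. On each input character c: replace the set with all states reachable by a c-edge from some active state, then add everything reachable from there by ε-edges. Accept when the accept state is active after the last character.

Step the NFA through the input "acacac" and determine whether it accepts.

Answer: ACCEPT

Derivation:
initial (ε-close {0}): {0,1,2,3,4,6,8,10,11,12}
'a' @ 1: {13,14}
'c' @ 2: {1,11,12,15}  [accepting]
'a' @ 3: {13,14}
'c' @ 4: {1,11,12,15}  [accepting]
'a' @ 5: {13,14}
'c' @ 6: {1,11,12,15}  [accepting]
final: {1,11,12,15}; accept 1 in set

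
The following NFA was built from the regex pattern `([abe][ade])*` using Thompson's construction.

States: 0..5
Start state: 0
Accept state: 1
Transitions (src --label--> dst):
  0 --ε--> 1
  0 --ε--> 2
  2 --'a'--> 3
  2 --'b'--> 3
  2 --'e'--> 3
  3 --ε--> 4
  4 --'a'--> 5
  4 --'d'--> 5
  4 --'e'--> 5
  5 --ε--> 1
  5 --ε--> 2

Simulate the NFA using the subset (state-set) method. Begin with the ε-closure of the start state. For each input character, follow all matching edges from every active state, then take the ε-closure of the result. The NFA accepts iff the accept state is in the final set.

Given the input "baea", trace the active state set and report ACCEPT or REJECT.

Answer: ACCEPT

Derivation:
initial (ε-close {0}): {0,1,2}
'b' @ 1: {3,4}
'a' @ 2: {1,2,5}  [accepting]
'e' @ 3: {3,4}
'a' @ 4: {1,2,5}  [accepting]
end set {1,2,5} — state 1 in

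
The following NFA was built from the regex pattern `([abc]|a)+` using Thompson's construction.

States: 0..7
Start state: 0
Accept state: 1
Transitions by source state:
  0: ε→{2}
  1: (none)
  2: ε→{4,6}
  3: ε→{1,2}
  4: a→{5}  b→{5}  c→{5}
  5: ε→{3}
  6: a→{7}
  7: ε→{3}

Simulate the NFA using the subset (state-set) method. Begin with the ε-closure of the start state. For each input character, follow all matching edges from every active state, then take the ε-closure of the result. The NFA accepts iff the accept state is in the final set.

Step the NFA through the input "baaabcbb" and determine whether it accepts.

S₀ = ε-closure({0}) = {0,2,4,6}
'b' @ 1: {1,2,3,4,5,6}  (accept∈set)
'a' @ 2: {1,2,3,4,5,6,7}  (accept∈set)
'a' @ 3: {1,2,3,4,5,6,7}  (accept∈set)
'a' @ 4: {1,2,3,4,5,6,7}  (accept∈set)
'b' @ 5: {1,2,3,4,5,6}  (accept∈set)
'c' @ 6: {1,2,3,4,5,6}  (accept∈set)
'b' @ 7: {1,2,3,4,5,6}  (accept∈set)
'b' @ 8: {1,2,3,4,5,6}  (accept∈set)
end set {1,2,3,4,5,6} — state 1 in

Answer: ACCEPT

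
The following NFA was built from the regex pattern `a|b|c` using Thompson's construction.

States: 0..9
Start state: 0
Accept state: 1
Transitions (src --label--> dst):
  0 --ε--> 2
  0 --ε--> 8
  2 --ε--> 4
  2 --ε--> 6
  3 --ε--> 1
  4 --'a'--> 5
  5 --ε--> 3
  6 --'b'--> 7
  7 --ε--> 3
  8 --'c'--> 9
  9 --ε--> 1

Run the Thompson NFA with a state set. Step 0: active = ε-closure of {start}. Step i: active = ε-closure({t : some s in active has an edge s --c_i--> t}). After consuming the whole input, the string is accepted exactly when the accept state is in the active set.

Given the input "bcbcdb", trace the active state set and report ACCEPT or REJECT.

Answer: REJECT

Trace:
start: ε-closure({0}) = {0,2,4,6,8}
'b' @ 1: {1,3,7}  (accept∈set)
'c' @ 2: {}  — dead — no transitions
rest 'bcdb' ignored (set empty)
after full input: {}  (accept=1 not in)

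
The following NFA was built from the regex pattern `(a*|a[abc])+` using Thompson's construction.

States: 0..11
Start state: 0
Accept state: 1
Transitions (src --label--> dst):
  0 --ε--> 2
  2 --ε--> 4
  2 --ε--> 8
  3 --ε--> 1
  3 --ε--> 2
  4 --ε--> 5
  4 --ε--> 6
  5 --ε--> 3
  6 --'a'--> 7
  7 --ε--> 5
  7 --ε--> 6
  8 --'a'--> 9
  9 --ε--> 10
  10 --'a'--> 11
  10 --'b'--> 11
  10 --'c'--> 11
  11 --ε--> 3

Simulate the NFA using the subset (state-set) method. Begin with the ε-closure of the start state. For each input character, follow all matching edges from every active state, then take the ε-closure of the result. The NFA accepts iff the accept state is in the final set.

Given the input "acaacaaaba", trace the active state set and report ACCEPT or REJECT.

Answer: ACCEPT

Trace:
S₀ = ε-closure({0}) = {0,1,2,3,4,5,6,8}
'a' @ 1: {1,2,3,4,5,6,7,8,9,10}  ✓accept
'c' @ 2: {1,2,3,4,5,6,8,11}  ✓accept
'a' @ 3: {1,2,3,4,5,6,7,8,9,10}  ✓accept
'a' @ 4: {1,2,3,4,5,6,7,8,9,10,11}  ✓accept
'c' @ 5: {1,2,3,4,5,6,8,11}  ✓accept
'a' @ 6: {1,2,3,4,5,6,7,8,9,10}  ✓accept
'a' @ 7: {1,2,3,4,5,6,7,8,9,10,11}  ✓accept
'a' @ 8: {1,2,3,4,5,6,7,8,9,10,11}  ✓accept
'b' @ 9: {1,2,3,4,5,6,8,11}  ✓accept
'a' @ 10: {1,2,3,4,5,6,7,8,9,10}  ✓accept
after full input: {1,2,3,4,5,6,7,8,9,10}  (accept=1 in)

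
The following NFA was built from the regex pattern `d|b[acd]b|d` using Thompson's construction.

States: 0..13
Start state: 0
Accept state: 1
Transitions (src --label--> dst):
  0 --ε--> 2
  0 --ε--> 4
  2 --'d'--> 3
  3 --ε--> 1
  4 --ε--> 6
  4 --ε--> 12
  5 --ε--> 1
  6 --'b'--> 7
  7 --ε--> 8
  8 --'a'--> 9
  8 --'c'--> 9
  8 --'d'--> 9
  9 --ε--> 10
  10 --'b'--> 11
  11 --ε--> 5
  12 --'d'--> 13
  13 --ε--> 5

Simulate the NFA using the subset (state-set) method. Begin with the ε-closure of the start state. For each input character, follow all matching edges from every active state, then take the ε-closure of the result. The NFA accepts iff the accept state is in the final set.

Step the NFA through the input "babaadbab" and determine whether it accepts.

start: ε-closure({0}) = {0,2,4,6,12}
'b' @ 1: {7,8}
'a' @ 2: {9,10}
'b' @ 3: {1,5,11}  [accepting]
'a' @ 4: {}  — no active states
rest 'adbab' ignored (set empty)
after full input: {}  (accept=1 not in)

Answer: REJECT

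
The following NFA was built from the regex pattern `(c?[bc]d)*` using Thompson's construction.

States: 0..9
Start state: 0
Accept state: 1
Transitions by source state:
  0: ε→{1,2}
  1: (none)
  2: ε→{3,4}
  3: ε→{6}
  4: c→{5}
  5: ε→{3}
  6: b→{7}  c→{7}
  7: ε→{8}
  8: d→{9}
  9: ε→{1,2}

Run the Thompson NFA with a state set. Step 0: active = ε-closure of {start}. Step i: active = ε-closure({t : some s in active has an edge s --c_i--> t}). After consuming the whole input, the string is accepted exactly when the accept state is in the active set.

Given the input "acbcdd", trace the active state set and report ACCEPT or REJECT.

Answer: REJECT

Derivation:
initial (ε-close {0}): {0,1,2,3,4,6}
'a' @ 1: {}  — state set empty
rest 'cbcdd' ignored (set empty)
final: {}; accept 1 not in set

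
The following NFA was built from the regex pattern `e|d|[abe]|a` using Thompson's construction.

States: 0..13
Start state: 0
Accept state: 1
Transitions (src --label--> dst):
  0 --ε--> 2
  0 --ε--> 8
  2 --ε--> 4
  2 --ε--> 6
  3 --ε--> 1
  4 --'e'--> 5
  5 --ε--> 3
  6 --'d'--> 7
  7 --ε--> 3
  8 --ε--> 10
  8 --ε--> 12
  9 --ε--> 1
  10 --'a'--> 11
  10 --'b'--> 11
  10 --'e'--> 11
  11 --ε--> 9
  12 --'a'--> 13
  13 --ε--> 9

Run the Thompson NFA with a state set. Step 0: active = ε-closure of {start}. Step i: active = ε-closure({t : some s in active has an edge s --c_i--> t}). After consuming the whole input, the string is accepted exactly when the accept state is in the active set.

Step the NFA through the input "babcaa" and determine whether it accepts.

Answer: REJECT

Steps:
S₀ = ε-closure({0}) = {0,2,4,6,8,10,12}
'b' @ 1: {1,9,11}  [accepting]
'a' @ 2: {}  — state set empty
rest 'bcaa' ignored (set empty)
end set {} — state 1 not in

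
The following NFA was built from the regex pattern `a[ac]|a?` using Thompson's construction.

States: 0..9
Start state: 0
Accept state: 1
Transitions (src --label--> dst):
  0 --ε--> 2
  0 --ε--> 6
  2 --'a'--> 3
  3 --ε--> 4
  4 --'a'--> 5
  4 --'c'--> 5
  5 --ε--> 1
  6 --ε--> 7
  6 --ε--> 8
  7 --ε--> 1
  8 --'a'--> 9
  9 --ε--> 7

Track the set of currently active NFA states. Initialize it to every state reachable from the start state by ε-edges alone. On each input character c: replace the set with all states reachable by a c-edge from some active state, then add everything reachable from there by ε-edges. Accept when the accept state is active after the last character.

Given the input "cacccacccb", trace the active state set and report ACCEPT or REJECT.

Answer: REJECT

Trace:
initial (ε-close {0}): {0,1,2,6,7,8}
'c' @ 1: {}  — no active states
rest 'acccacccb' ignored (set empty)
after full input: {}  (accept=1 not in)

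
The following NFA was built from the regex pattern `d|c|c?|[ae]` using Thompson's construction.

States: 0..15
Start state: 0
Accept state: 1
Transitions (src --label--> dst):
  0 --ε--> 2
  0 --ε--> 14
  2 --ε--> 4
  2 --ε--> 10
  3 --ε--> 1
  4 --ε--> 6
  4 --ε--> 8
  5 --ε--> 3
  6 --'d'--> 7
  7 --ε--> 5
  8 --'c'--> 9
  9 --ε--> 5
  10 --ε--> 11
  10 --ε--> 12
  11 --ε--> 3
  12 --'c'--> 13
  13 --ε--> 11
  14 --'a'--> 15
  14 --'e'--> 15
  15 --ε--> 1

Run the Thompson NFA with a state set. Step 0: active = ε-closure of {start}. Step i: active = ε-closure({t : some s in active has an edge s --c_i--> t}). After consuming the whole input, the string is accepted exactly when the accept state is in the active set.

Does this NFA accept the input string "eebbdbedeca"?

start: ε-closure({0}) = {0,1,2,3,4,6,8,10,11,12,14}
'e' @ 1: {1,15}  ✓accept
'e' @ 2: {}  — no active states
rest 'bbdbedeca' ignored (set empty)
end set {} — state 1 not in

Answer: REJECT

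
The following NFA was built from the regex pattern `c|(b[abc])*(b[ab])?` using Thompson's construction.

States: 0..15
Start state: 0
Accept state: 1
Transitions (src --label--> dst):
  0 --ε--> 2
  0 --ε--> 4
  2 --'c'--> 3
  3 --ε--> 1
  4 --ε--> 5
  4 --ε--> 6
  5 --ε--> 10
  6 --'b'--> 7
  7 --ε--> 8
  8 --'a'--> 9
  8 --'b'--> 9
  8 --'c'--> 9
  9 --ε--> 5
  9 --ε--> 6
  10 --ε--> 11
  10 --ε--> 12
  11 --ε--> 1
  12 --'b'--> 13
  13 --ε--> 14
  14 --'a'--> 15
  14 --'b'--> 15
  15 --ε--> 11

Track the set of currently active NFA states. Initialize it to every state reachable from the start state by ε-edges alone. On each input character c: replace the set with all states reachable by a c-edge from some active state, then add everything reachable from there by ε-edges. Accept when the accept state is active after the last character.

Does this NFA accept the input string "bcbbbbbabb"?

start: ε-closure({0}) = {0,1,2,4,5,6,10,11,12}
'b' @ 1: {7,8,13,14}
'c' @ 2: {1,5,6,9,10,11,12}  (accept∈set)
'b' @ 3: {7,8,13,14}
'b' @ 4: {1,5,6,9,10,11,12,15}  (accept∈set)
'b' @ 5: {7,8,13,14}
'b' @ 6: {1,5,6,9,10,11,12,15}  (accept∈set)
'b' @ 7: {7,8,13,14}
'a' @ 8: {1,5,6,9,10,11,12,15}  (accept∈set)
'b' @ 9: {7,8,13,14}
'b' @ 10: {1,5,6,9,10,11,12,15}  (accept∈set)
after full input: {1,5,6,9,10,11,12,15}  (accept=1 in)

Answer: ACCEPT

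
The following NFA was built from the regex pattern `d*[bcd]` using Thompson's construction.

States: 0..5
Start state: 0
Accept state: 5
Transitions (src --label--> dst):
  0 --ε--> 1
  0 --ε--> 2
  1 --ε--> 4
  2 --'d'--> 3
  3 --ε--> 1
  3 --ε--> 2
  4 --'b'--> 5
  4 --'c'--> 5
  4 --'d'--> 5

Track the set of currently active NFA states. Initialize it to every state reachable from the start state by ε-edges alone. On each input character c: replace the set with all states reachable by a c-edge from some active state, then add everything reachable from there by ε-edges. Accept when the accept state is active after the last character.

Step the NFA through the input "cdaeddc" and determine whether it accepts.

Answer: REJECT

Trace:
S₀ = ε-closure({0}) = {0,1,2,4}
'c' @ 1: {5}  (accept∈set)
'd' @ 2: {}  — no active states
rest 'aeddc' ignored (set empty)
final: {}; accept 5 not in set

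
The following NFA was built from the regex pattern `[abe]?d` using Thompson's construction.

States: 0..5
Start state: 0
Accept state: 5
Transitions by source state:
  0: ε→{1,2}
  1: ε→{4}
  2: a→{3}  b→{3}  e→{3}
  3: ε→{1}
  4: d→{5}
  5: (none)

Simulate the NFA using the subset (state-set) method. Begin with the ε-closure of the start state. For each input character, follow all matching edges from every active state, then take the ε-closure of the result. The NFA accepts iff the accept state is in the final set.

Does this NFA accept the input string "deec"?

initial (ε-close {0}): {0,1,2,4}
'd' @ 1: {5}  (accept∈set)
'e' @ 2: {}  — dead — no transitions
rest 'ec' ignored (set empty)
after full input: {}  (accept=5 not in)

Answer: REJECT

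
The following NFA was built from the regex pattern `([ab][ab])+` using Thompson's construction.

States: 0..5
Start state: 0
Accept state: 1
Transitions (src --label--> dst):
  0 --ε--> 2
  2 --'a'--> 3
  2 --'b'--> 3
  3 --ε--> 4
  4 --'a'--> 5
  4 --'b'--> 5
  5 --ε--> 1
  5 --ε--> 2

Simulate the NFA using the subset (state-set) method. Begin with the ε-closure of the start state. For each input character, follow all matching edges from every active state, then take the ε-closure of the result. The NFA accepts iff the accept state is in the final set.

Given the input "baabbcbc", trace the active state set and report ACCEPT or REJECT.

Answer: REJECT

Trace:
initial (ε-close {0}): {0,2}
'b' @ 1: {3,4}
'a' @ 2: {1,2,5}  (accept∈set)
'a' @ 3: {3,4}
'b' @ 4: {1,2,5}  (accept∈set)
'b' @ 5: {3,4}
'c' @ 6: {}  — dead — no transitions
rest 'bc' ignored (set empty)
end set {} — state 1 not in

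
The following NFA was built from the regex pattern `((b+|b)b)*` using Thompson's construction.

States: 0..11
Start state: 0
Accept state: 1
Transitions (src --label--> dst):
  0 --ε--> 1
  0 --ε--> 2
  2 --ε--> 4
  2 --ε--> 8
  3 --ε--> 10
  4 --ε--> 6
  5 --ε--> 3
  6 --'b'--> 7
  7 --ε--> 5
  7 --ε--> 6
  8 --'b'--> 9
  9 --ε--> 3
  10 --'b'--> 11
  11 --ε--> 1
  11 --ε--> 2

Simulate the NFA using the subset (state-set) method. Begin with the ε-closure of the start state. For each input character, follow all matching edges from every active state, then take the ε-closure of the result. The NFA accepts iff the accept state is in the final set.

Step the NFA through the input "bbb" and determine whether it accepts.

Answer: ACCEPT

Derivation:
S₀ = ε-closure({0}) = {0,1,2,4,6,8}
'b' @ 1: {3,5,6,7,9,10}
'b' @ 2: {1,2,3,4,5,6,7,8,10,11}  [accepting]
'b' @ 3: {1,2,3,4,5,6,7,8,9,10,11}  [accepting]
end set {1,2,3,4,5,6,7,8,9,10,11} — state 1 in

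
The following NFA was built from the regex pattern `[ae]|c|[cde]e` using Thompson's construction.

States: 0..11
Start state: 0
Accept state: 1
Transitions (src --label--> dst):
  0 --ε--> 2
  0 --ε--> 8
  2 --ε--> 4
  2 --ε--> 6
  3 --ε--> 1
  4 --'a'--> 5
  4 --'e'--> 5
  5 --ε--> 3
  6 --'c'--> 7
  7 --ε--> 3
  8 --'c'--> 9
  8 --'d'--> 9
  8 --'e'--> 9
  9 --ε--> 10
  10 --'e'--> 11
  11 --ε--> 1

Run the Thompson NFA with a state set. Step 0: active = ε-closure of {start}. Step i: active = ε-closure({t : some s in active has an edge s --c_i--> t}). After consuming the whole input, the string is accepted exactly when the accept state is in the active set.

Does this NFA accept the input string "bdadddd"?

initial (ε-close {0}): {0,2,4,6,8}
'b' @ 1: {}  — state set empty
rest 'dadddd' ignored (set empty)
after full input: {}  (accept=1 not in)

Answer: REJECT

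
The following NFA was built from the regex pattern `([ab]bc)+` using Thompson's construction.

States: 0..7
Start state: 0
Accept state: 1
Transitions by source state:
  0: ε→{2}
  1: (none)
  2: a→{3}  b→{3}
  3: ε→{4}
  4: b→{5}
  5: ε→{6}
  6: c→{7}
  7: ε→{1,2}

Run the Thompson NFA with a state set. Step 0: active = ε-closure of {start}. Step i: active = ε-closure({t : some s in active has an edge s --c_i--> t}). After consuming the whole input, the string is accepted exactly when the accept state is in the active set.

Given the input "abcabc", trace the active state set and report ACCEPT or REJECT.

initial (ε-close {0}): {0,2}
'a' @ 1: {3,4}
'b' @ 2: {5,6}
'c' @ 3: {1,2,7}  ✓accept
'a' @ 4: {3,4}
'b' @ 5: {5,6}
'c' @ 6: {1,2,7}  ✓accept
final: {1,2,7}; accept 1 in set

Answer: ACCEPT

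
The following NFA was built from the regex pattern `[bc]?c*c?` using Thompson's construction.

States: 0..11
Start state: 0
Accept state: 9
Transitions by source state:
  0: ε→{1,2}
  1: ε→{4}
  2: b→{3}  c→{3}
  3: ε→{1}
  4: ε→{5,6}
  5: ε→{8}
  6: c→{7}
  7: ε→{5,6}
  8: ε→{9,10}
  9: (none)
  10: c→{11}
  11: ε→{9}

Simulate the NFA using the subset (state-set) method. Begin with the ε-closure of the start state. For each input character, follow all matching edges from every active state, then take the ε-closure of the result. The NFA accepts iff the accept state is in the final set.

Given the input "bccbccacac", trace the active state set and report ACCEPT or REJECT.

Answer: REJECT

Derivation:
S₀ = ε-closure({0}) = {0,1,2,4,5,6,8,9,10}
'b' @ 1: {1,3,4,5,6,8,9,10}  (accept∈set)
'c' @ 2: {5,6,7,8,9,10,11}  (accept∈set)
'c' @ 3: {5,6,7,8,9,10,11}  (accept∈set)
'b' @ 4: {}  — dead — no transitions
rest 'ccacac' ignored (set empty)
final: {}; accept 9 not in set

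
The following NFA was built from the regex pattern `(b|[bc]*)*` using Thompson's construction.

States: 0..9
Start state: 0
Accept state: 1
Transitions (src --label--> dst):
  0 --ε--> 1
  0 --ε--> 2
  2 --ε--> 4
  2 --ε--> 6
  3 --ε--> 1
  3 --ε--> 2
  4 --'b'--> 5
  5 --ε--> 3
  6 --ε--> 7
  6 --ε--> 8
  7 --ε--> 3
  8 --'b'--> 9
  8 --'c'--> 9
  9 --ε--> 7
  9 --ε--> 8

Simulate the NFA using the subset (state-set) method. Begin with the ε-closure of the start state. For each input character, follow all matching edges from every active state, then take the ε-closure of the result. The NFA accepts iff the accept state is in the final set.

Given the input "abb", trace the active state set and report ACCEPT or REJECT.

Answer: REJECT

Trace:
start: ε-closure({0}) = {0,1,2,3,4,6,7,8}
'a' @ 1: {}  — state set empty
rest 'bb' ignored (set empty)
end set {} — state 1 not in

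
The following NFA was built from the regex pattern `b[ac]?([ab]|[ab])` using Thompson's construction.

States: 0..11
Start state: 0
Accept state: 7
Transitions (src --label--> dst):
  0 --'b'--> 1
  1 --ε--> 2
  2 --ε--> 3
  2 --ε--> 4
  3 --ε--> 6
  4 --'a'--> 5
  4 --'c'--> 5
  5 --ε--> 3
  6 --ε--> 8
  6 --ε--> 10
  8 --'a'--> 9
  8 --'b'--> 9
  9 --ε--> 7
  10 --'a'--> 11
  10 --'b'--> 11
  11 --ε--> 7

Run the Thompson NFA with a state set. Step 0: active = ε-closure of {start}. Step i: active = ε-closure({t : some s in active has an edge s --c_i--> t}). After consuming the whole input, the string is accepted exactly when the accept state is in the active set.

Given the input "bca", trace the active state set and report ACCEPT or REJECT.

Answer: ACCEPT

Derivation:
S₀ = ε-closure({0}) = {0}
'b' @ 1: {1,2,3,4,6,8,10}
'c' @ 2: {3,5,6,8,10}
'a' @ 3: {7,9,11}  ✓accept
final: {7,9,11}; accept 7 in set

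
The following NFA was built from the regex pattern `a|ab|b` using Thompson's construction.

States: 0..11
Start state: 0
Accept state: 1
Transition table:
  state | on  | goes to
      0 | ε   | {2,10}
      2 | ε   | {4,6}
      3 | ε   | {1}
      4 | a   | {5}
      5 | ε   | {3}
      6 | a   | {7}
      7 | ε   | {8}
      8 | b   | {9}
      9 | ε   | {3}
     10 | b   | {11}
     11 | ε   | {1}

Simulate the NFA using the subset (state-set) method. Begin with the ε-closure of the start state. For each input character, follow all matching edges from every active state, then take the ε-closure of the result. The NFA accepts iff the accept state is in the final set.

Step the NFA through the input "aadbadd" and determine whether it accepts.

initial (ε-close {0}): {0,2,4,6,10}
'a' @ 1: {1,3,5,7,8}  ✓accept
'a' @ 2: {}  — no active states
rest 'dbadd' ignored (set empty)
final: {}; accept 1 not in set

Answer: REJECT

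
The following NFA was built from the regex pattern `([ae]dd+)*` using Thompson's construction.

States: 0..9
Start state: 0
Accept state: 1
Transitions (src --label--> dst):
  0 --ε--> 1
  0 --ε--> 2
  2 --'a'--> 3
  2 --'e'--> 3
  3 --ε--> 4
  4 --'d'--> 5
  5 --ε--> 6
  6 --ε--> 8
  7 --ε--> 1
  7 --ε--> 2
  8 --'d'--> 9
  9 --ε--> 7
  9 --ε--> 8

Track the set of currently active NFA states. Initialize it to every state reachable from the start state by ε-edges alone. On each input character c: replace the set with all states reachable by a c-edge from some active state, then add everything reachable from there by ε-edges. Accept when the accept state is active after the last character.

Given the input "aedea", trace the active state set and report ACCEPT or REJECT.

Answer: REJECT

Derivation:
start: ε-closure({0}) = {0,1,2}
'a' @ 1: {3,4}
'e' @ 2: {}  — no active states
rest 'dea' ignored (set empty)
after full input: {}  (accept=1 not in)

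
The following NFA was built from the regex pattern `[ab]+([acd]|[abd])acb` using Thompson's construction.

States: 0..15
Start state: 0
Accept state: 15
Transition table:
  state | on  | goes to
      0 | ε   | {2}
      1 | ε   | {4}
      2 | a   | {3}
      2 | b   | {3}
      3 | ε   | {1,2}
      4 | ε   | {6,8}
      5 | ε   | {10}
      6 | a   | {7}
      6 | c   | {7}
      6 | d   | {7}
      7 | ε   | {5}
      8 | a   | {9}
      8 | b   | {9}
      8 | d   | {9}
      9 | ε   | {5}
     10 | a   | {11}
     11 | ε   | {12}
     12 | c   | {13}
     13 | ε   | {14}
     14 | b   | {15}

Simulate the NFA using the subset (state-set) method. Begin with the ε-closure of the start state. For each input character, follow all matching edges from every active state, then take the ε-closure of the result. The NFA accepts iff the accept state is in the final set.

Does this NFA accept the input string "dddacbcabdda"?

Answer: REJECT

Trace:
start: ε-closure({0}) = {0,2}
'd' @ 1: {}  — no active states
rest 'ddacbcabdda' ignored (set empty)
after full input: {}  (accept=15 not in)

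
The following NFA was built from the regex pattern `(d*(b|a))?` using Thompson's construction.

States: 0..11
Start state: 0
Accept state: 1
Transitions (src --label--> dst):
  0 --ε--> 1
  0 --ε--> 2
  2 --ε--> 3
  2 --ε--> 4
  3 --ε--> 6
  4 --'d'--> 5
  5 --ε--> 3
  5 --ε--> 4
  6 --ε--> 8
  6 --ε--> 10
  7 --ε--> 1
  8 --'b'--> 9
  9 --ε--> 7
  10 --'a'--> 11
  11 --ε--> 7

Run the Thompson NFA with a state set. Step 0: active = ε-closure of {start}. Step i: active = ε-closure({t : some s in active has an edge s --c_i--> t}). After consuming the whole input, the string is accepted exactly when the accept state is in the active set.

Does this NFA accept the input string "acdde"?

Answer: REJECT

Derivation:
S₀ = ε-closure({0}) = {0,1,2,3,4,6,8,10}
'a' @ 1: {1,7,11}  [accepting]
'c' @ 2: {}  — no active states
rest 'dde' ignored (set empty)
end set {} — state 1 not in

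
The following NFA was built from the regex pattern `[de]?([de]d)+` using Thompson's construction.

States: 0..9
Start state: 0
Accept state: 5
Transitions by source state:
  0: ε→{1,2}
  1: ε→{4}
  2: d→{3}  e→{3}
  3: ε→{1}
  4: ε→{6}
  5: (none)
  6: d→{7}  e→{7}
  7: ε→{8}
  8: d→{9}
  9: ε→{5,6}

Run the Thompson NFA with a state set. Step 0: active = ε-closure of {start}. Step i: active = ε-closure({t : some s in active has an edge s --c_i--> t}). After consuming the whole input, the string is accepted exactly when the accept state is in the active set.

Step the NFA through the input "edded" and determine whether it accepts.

start: ε-closure({0}) = {0,1,2,4,6}
'e' @ 1: {1,3,4,6,7,8}
'd' @ 2: {5,6,7,8,9}  (accept∈set)
'd' @ 3: {5,6,7,8,9}  (accept∈set)
'e' @ 4: {7,8}
'd' @ 5: {5,6,9}  (accept∈set)
end set {5,6,9} — state 5 in

Answer: ACCEPT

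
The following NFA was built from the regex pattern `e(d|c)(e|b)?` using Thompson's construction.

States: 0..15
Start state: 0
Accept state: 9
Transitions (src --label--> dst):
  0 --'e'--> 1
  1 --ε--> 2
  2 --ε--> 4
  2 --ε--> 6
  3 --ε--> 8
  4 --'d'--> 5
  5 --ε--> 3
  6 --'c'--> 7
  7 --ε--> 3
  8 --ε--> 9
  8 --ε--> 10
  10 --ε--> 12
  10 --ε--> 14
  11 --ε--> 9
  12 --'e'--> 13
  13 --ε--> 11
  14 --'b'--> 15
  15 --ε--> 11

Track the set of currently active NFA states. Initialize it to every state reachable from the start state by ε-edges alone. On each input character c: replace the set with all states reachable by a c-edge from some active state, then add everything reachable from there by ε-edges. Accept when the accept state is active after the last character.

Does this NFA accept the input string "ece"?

Answer: ACCEPT

Trace:
S₀ = ε-closure({0}) = {0}
'e' @ 1: {1,2,4,6}
'c' @ 2: {3,7,8,9,10,12,14}  [accepting]
'e' @ 3: {9,11,13}  [accepting]
final: {9,11,13}; accept 9 in set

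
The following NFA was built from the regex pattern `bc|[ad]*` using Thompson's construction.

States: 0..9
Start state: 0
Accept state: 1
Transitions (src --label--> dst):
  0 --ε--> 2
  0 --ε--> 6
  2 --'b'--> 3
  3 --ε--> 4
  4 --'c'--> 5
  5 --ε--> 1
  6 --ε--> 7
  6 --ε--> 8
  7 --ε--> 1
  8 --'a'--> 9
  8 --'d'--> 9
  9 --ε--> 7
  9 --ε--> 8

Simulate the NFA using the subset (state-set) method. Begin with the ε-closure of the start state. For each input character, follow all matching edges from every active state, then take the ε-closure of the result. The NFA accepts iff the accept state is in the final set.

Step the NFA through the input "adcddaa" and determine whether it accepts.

start: ε-closure({0}) = {0,1,2,6,7,8}
'a' @ 1: {1,7,8,9}  ✓accept
'd' @ 2: {1,7,8,9}  ✓accept
'c' @ 3: {}  — state set empty
rest 'ddaa' ignored (set empty)
after full input: {}  (accept=1 not in)

Answer: REJECT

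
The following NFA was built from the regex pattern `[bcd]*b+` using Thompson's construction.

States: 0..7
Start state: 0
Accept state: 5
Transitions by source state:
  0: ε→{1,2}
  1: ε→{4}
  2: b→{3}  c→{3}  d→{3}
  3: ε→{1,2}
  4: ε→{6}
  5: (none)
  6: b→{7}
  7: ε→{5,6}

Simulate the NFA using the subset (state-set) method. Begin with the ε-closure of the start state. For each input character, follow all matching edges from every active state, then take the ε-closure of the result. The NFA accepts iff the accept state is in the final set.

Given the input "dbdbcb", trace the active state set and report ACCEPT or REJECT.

Answer: ACCEPT

Trace:
S₀ = ε-closure({0}) = {0,1,2,4,6}
'd' @ 1: {1,2,3,4,6}
'b' @ 2: {1,2,3,4,5,6,7}  [accepting]
'd' @ 3: {1,2,3,4,6}
'b' @ 4: {1,2,3,4,5,6,7}  [accepting]
'c' @ 5: {1,2,3,4,6}
'b' @ 6: {1,2,3,4,5,6,7}  [accepting]
end set {1,2,3,4,5,6,7} — state 5 in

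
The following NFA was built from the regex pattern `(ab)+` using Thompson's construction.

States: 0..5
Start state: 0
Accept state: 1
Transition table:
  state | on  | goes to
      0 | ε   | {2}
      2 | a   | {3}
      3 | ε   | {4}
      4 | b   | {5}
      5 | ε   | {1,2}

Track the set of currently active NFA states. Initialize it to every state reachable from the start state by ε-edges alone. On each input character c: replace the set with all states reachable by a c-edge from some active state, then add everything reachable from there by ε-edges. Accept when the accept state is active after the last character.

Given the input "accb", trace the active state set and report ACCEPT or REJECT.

Answer: REJECT

Trace:
S₀ = ε-closure({0}) = {0,2}
'a' @ 1: {3,4}
'c' @ 2: {}  — no active states
rest 'cb' ignored (set empty)
final: {}; accept 1 not in set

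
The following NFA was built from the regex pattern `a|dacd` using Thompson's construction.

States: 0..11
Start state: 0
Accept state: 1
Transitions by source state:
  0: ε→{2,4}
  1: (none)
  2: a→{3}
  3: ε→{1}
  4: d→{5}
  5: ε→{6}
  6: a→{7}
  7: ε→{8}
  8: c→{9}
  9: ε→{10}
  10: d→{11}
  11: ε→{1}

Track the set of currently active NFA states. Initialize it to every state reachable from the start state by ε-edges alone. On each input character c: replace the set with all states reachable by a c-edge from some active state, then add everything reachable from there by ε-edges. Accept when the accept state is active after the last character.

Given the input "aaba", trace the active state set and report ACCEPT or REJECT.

S₀ = ε-closure({0}) = {0,2,4}
'a' @ 1: {1,3}  (accept∈set)
'a' @ 2: {}  — dead — no transitions
rest 'ba' ignored (set empty)
end set {} — state 1 not in

Answer: REJECT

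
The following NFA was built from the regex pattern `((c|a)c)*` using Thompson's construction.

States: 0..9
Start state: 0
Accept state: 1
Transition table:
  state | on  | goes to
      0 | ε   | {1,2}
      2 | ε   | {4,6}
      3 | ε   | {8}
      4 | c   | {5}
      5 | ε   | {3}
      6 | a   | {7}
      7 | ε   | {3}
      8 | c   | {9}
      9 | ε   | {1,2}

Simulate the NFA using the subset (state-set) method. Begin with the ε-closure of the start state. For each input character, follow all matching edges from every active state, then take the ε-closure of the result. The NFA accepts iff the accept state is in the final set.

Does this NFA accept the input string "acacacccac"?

initial (ε-close {0}): {0,1,2,4,6}
'a' @ 1: {3,7,8}
'c' @ 2: {1,2,4,6,9}  (accept∈set)
'a' @ 3: {3,7,8}
'c' @ 4: {1,2,4,6,9}  (accept∈set)
'a' @ 5: {3,7,8}
'c' @ 6: {1,2,4,6,9}  (accept∈set)
'c' @ 7: {3,5,8}
'c' @ 8: {1,2,4,6,9}  (accept∈set)
'a' @ 9: {3,7,8}
'c' @ 10: {1,2,4,6,9}  (accept∈set)
after full input: {1,2,4,6,9}  (accept=1 in)

Answer: ACCEPT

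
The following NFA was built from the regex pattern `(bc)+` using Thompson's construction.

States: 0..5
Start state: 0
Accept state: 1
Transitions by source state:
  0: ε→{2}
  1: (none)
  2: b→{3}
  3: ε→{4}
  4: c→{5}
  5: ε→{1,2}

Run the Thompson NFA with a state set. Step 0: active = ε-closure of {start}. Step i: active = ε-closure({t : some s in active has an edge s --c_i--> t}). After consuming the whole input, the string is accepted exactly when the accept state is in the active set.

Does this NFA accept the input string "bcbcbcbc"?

Answer: ACCEPT

Trace:
initial (ε-close {0}): {0,2}
'b' @ 1: {3,4}
'c' @ 2: {1,2,5}  (accept∈set)
'b' @ 3: {3,4}
'c' @ 4: {1,2,5}  (accept∈set)
'b' @ 5: {3,4}
'c' @ 6: {1,2,5}  (accept∈set)
'b' @ 7: {3,4}
'c' @ 8: {1,2,5}  (accept∈set)
after full input: {1,2,5}  (accept=1 in)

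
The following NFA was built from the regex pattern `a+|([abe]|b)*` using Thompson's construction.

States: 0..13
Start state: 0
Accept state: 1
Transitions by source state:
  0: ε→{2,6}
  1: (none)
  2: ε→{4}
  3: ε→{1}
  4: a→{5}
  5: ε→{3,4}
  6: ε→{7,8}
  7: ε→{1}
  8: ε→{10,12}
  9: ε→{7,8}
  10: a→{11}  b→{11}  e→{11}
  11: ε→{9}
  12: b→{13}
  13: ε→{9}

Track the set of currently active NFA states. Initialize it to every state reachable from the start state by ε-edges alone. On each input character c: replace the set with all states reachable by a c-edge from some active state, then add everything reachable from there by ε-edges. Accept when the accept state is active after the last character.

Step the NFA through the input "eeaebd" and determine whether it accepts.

Answer: REJECT

Steps:
start: ε-closure({0}) = {0,1,2,4,6,7,8,10,12}
'e' @ 1: {1,7,8,9,10,11,12}  (accept∈set)
'e' @ 2: {1,7,8,9,10,11,12}  (accept∈set)
'a' @ 3: {1,7,8,9,10,11,12}  (accept∈set)
'e' @ 4: {1,7,8,9,10,11,12}  (accept∈set)
'b' @ 5: {1,7,8,9,10,11,12,13}  (accept∈set)
'd' @ 6: {}  — state set empty
final: {}; accept 1 not in set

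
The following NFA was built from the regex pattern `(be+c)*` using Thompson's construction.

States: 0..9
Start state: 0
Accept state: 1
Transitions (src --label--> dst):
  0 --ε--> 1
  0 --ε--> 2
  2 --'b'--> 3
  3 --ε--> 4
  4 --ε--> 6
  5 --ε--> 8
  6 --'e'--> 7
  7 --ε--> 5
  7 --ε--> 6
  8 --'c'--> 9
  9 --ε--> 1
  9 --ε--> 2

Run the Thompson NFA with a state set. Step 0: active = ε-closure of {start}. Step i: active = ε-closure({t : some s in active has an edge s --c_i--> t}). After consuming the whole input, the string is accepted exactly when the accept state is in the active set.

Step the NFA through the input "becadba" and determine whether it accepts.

Answer: REJECT

Derivation:
initial (ε-close {0}): {0,1,2}
'b' @ 1: {3,4,6}
'e' @ 2: {5,6,7,8}
'c' @ 3: {1,2,9}  (accept∈set)
'a' @ 4: {}  — dead — no transitions
rest 'dba' ignored (set empty)
end set {} — state 1 not in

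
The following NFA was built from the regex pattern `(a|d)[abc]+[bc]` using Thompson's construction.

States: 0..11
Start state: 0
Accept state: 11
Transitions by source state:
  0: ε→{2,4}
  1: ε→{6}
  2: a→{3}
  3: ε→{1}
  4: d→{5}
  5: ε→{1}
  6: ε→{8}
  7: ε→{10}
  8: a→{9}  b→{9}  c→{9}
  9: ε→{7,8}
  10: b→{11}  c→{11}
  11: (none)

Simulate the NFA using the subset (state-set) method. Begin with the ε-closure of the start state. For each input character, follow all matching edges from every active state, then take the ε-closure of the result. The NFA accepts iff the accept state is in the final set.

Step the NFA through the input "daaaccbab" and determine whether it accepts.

Answer: ACCEPT

Steps:
S₀ = ε-closure({0}) = {0,2,4}
'd' @ 1: {1,5,6,8}
'a' @ 2: {7,8,9,10}
'a' @ 3: {7,8,9,10}
'a' @ 4: {7,8,9,10}
'c' @ 5: {7,8,9,10,11}  ✓accept
'c' @ 6: {7,8,9,10,11}  ✓accept
'b' @ 7: {7,8,9,10,11}  ✓accept
'a' @ 8: {7,8,9,10}
'b' @ 9: {7,8,9,10,11}  ✓accept
final: {7,8,9,10,11}; accept 11 in set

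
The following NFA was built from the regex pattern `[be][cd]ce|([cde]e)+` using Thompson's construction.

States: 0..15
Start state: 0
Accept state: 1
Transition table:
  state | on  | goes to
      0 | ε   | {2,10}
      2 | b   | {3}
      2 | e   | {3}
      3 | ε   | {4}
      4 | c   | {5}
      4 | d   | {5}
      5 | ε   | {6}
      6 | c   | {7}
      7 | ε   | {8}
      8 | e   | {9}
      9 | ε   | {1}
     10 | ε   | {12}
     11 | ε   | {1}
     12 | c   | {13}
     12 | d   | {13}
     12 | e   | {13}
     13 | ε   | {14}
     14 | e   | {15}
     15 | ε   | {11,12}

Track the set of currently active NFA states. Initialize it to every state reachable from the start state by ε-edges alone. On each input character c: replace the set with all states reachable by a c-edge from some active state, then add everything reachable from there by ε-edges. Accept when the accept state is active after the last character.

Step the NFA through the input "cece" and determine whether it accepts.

Answer: ACCEPT

Trace:
S₀ = ε-closure({0}) = {0,2,10,12}
'c' @ 1: {13,14}
'e' @ 2: {1,11,12,15}  (accept∈set)
'c' @ 3: {13,14}
'e' @ 4: {1,11,12,15}  (accept∈set)
final: {1,11,12,15}; accept 1 in set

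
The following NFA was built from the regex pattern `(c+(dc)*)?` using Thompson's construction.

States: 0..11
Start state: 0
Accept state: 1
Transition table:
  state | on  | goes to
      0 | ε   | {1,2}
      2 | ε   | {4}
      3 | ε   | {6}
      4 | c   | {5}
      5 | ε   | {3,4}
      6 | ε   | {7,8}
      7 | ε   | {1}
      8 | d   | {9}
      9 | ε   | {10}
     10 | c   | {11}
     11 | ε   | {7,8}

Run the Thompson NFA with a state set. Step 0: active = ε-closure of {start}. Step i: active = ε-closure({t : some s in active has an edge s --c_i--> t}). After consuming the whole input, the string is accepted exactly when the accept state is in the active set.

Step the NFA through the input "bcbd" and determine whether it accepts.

Answer: REJECT

Steps:
S₀ = ε-closure({0}) = {0,1,2,4}
'b' @ 1: {}  — state set empty
rest 'cbd' ignored (set empty)
end set {} — state 1 not in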